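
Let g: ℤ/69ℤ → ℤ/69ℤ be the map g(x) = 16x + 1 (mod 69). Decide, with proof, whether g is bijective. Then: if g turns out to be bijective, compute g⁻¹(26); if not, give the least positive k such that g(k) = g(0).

By definition, injectivity means: for all s, t in the domain, g(s) = g(t) implies s = t.
Suppose g(s) = g(t) in ℤ/69ℤ. Then 16s + 1 ≡ 16t + 1 (mod 69), so 16(s − t) ≡ 0 (mod 69).
Since gcd(16, 69) = 1, 16 is invertible modulo 69, hence s − t ≡ 0 (mod 69), i.e. s = t.
We now compute 16⁻¹ mod 69 explicitly. Euclid's algorithm: 69 = 4·16 + 5, 16 = 3·5 + 1; back-substituting gives 1 = 13·16 − 3·69, so 16⁻¹ ≡ 13 (mod 69).
For any y ∈ ℤ/69ℤ, x = 13(y − 1) mod 69 satisfies g(x) = 16·13(y − 1) + 1 ≡ y (since 16·13 ≡ 1 mod 69). So every y has a preimage.
Thus g is bijective.
Since g is bijective, we compute g⁻¹(26): solve 16x + 1 ≡ 26 (mod 69), i.e. 16x ≡ 25 (mod 69).
Multiplying by 16⁻¹ = 13 gives x ≡ 13·25 = 325 = 4·69 + 49 ≡ 49 (mod 69).
Check: g(49) = 16·49 + 1 = 785 = 11·69 + 26 ≡ 26 (mod 69).

49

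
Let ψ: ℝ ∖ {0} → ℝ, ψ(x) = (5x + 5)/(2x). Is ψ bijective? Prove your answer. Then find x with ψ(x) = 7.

If ψ(x) = 5/2, cross-multiplying gives 2(5x + 5) = 5(2x), which simplifies to 10 = 0 — false.  So 5/2 has no preimage and ψ is not surjective.
Thus ψ is not bijective.
Solving ψ(x) = 7: cross-multiplying gives 5x + 5 = 7(2x), which rearranges to −9x = −5, so x = 5/9.

5/9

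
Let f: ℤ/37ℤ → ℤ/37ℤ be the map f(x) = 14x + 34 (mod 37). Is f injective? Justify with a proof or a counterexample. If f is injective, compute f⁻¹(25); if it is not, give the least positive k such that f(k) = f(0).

If f(u) = f(v), then 14u ≡ 14v (mod 37). Because gcd(14, 37) = 1, we may cancel 14 to get u ≡ v (mod 37).
So f is injective.
We now compute 14⁻¹ mod 37 explicitly. Euclid's algorithm: 37 = 2·14 + 9, 14 = 1·9 + 5, 9 = 1·5 + 4, 5 = 1·4 + 1; back-substituting gives 1 = 8·14 − 3·37, so 14⁻¹ ≡ 8 (mod 37).
Since f is injective, we find f⁻¹(25): we need 14x ≡ 25 − 34 ≡ 28 (mod 37). Using 14⁻¹ = 8: x ≡ 8·28 = 224 = 6·37 + 2, so x = 2.
Check: f(2) = 14·2 + 34 = 62 = 1·37 + 25 ≡ 25 (mod 37).

2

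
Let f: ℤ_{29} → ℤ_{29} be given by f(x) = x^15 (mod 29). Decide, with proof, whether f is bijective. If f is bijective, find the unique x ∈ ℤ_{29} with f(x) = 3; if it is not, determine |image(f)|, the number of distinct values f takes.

26

Since 29 is prime, the nonzero elements of ℤ_{29} form a cyclic group of order 28.
As gcd(15, 28) = 1, raising to the 15th power is a bijection on this group: if s^15 ≡ t^15 then (st^{−1})^15 = 1, and the only element of order dividing gcd(15, 28) = 1 is 1, so s = t.
With f(0) = 0 this makes f injective on all of ℤ_{29}, hence bijective (finite equal-size domain and codomain). In particular f is bijective.
Since f is bijective, we find the preimage of 3. The inverse of x ↦ x^15 on (ℤ_{29})^× is x ↦ x^15, because 15·15 = 225 = 8·28 + 1 ≡ 1 (mod 28) and x^{28} = 1 for x ≠ 0 (Fermat). So f⁻¹(3) = 3^15 mod 29.
Repeated squaring mod 29: 3^1 ≡ 3, 3^2 ≡ 3² = 9, 3^4 ≡ 9² = 81 ≡ 23, 3^8 ≡ 23² = 529 ≡ 7. Since 15 = 8 + 4 + 2 + 1, 3^15 ≡ 7·23·9·3: 7·23 = 161 ≡ 16, then 16·9 = 144 ≡ 28, then 28·3 = 84 ≡ 26. So 3^15 ≡ 26 (mod 29).
Hence f⁻¹(3) = 26.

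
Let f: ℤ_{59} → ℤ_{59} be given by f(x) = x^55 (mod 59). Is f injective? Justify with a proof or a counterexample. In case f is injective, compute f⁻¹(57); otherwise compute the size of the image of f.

45

Since 59 is prime, the nonzero elements of ℤ_{59} form a cyclic group of order 58.
As gcd(55, 58) = 1, raising to the 55th power is a bijection on this group: if x_1^55 ≡ x_2^55 then (x_1x_2^{−1})^55 = 1, and the only element of order dividing gcd(55, 58) = 1 is 1, so x_1 = x_2.
With f(0) = 0 this makes f injective on all of ℤ_{59}, hence bijective (finite equal-size domain and codomain). In particular f is injective.
Since f is injective, we find the preimage of 57. The inverse of x ↦ x^55 on (ℤ_{59})^× is x ↦ x^19, because 55·19 = 1045 = 18·58 + 1 ≡ 1 (mod 58) and x^{58} = 1 for x ≠ 0 (Fermat). So f⁻¹(57) = 57^19 mod 59.
Repeated squaring mod 59: 57^1 ≡ 57, 57^2 ≡ 57² = 3249 ≡ 4, 57^4 ≡ 4² = 16, 57^8 ≡ 16² = 256 ≡ 20, 57^16 ≡ 20² = 400 ≡ 46. Since 19 = 16 + 2 + 1, 57^19 ≡ 46·4·57: 46·4 = 184 ≡ 7, then 7·57 = 399 ≡ 45. So 57^19 ≡ 45 (mod 59).
Hence f⁻¹(57) = 45.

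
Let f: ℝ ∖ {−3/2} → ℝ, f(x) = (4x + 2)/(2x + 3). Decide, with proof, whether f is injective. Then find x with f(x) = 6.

-2

Suppose f(s) = f(t). Cross-multiplying: (4s + 2)(2t + 3) = (4t + 2)(2s + 3).
Expanding both sides and cancelling the symmetric terms leaves 8·(s − t) = 0. Since 8 ≠ 0, s = t. Hence f is injective.
Solving f(x) = 6: cross-multiplying gives 4x + 2 = 6(2x + 3), which rearranges to −8x = 16, so x = −2.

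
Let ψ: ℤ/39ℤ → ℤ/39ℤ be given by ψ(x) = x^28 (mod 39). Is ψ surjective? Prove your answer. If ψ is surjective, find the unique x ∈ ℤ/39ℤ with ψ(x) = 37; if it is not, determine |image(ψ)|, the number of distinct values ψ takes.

ψ(1) = 1^28 = 1.
ψ(5): Repeated squaring mod 39: 5^1 ≡ 5, 5^2 ≡ 5² = 25, 5^4 ≡ 25² = 625 ≡ 1, 5^8 ≡ 1² = 1, 5^16 ≡ 1² = 1. Since 28 = 16 + 8 + 4, 5^28 ≡ 1·1·1: 1·1 = 1, then 1·1 = 1. So 5^28 ≡ 1 (mod 39).
So ψ(1) = ψ(5) = 1 while 1 ≠ 5, so ψ is not injective.
A non-injective map from the 39-element set ℤ/39ℤ to itself takes at most 38 distinct values, so it cannot be surjective. Thus ψ is not surjective.
Since ψ is not surjective, we determine |image(ψ)|. Computing x^28 mod 39 for each x (by repeated squaring, reducing mod 39 at every step), the values ψ(0), ψ(1), …, ψ(38) are: 0, 1, 16, 3, 22, 1, 9, 22, 1, 9, 16, 16, 27, 13, 1, 3, 16, 22, 27, 22, 22, 27, 22, 16, 3, 1, 13, 27, 16, 16, 9, 1, 22, 9, 1, 22, 3, 16, 1.
The distinct values are {0, 1, 3, 9, 13, 16, 22, 27}; there are 8 of them.

8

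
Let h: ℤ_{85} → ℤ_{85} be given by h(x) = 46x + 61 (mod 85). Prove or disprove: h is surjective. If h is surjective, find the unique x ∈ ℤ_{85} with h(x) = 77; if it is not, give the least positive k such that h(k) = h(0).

41

Recall: h is surjective if every y in the codomain equals h(x) for some x in the domain.
Since gcd(46, 85) = 1, 46 is invertible modulo 85. Euclid's algorithm: 85 = 1·46 + 39, 46 = 1·39 + 7, 39 = 5·7 + 4, 7 = 1·4 + 3, 4 = 1·3 + 1; back-substituting gives 1 = 61·46 − 33·85, so 46⁻¹ ≡ 61 (mod 85).
For any y ∈ ℤ_{85}, x = 61(y − 61) mod 85 satisfies h(x) = 46·61(y − 61) + 61 ≡ y (since 46·61 ≡ 1 mod 85). So every y has a preimage.
So h is surjective.
Since h is surjective, we find h⁻¹(77): we need 46x ≡ 77 − 61 ≡ 16 (mod 85). Using 46⁻¹ = 61: x ≡ 61·16 = 976 = 11·85 + 41, so x = 41.
Check: h(41) = 46·41 + 61 = 1947 = 22·85 + 77 ≡ 77 (mod 85).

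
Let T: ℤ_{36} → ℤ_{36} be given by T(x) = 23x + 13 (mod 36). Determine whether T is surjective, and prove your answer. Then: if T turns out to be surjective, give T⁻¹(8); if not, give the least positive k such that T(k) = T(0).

17

Since gcd(23, 36) = 1, 23 is invertible modulo 36. Euclid's algorithm: 36 = 1·23 + 13, 23 = 1·13 + 10, 13 = 1·10 + 3, 10 = 3·3 + 1; back-substituting gives 1 = 11·23 − 7·36, so 23⁻¹ ≡ 11 (mod 36).
Then y ↦ 11(y − 13) is a two-sided inverse to T, so every y ∈ ℤ_{36} has a preimage.
Thus T is surjective.
Since T is surjective, we find T⁻¹(8): we need 23x ≡ 8 − 13 ≡ 31 (mod 36). Using 23⁻¹ = 11: x ≡ 11·31 = 341 = 9·36 + 17, so x = 17.
Check: T(17) = 23·17 + 13 = 404 = 11·36 + 8 ≡ 8 (mod 36).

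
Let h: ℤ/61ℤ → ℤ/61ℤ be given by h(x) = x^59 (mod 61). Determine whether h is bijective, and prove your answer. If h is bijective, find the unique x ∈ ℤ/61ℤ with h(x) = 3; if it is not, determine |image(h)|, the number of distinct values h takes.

41

Since 61 is prime, the nonzero elements of ℤ/61ℤ form a cyclic group of order 60.
As gcd(59, 60) = 1, raising to the 59th power is a bijection on this group: if a^59 ≡ b^59 then (ab^{−1})^59 = 1, and the only element of order dividing gcd(59, 60) = 1 is 1, so a = b.
With h(0) = 0 this makes h injective on all of ℤ/61ℤ, hence bijective (finite equal-size domain and codomain). In particular h is bijective.
Since h is bijective, we find the preimage of 3. The inverse of x ↦ x^59 on (ℤ/61ℤ)^× is x ↦ x^59, because 59·59 = 3481 = 58·60 + 1 ≡ 1 (mod 60) and x^{60} = 1 for x ≠ 0 (Fermat). So h⁻¹(3) = 3^59 mod 61.
Repeated squaring mod 61: 3^1 ≡ 3, 3^2 ≡ 3² = 9, 3^4 ≡ 9² = 81 ≡ 20, 3^8 ≡ 20² = 400 ≡ 34, 3^16 ≡ 34² = 1156 ≡ 58, 3^32 ≡ 58² = 3364 ≡ 9. Since 59 = 32 + 16 + 8 + 2 + 1, 3^59 ≡ 9·58·34·9·3: 9·58 = 522 ≡ 34, then 34·34 = 1156 ≡ 58, then 58·9 = 522 ≡ 34, then 34·3 = 102 ≡ 41. So 3^59 ≡ 41 (mod 61).
Hence h⁻¹(3) = 41.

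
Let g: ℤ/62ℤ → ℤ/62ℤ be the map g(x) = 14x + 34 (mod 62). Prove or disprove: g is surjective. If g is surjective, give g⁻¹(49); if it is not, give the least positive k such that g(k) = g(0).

31

Recall that surjectivity means every element of the codomain has a preimage under g.
Since gcd(14, 62) = 2, we have 14x ≡ 0 (mod 2) for all x, so g(x) ≡ 0 (mod 2).
But 1 ≢ 0 (mod 2), so 1 ∈ ℤ/62ℤ has no preimage. Thus g is not surjective.
Since g is not surjective, we find the least positive k with g(k) = g(0): this means 14k ≡ 0 (mod 62), i.e. 62 ∣ 14k. Since gcd(14, 62) = 2, dividing through by 2 this holds exactly when 31 ∣ 7k, and as gcd(7, 31) = 1, exactly when 31 ∣ k.
The smallest positive such k is 31.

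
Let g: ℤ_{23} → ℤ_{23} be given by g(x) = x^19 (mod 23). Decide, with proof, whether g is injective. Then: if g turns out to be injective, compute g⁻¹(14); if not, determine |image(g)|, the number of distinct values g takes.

Since 23 is prime, the nonzero elements of ℤ_{23} form a cyclic group of order 22.
As gcd(19, 22) = 1, raising to the 19th power is a bijection on this group: if a^19 ≡ b^19 then (ab^{−1})^19 = 1, and the only element of order dividing gcd(19, 22) = 1 is 1, so a = b.
With g(0) = 0 this makes g injective on all of ℤ_{23}, hence bijective (finite equal-size domain and codomain). In particular g is injective.
Since g is injective, we find the preimage of 14. The inverse of x ↦ x^19 on (ℤ_{23})^× is x ↦ x^7, because 19·7 = 133 = 6·22 + 1 ≡ 1 (mod 22) and x^{22} = 1 for x ≠ 0 (Fermat). So g⁻¹(14) = 14^7 mod 23.
Repeated squaring mod 23: 14^1 ≡ 14, 14^2 ≡ 14² = 196 ≡ 12, 14^4 ≡ 12² = 144 ≡ 6. Since 7 = 4 + 2 + 1, 14^7 ≡ 6·12·14: 6·12 = 72 ≡ 3, then 3·14 = 42 ≡ 19. So 14^7 ≡ 19 (mod 23).
Hence g⁻¹(14) = 19.

19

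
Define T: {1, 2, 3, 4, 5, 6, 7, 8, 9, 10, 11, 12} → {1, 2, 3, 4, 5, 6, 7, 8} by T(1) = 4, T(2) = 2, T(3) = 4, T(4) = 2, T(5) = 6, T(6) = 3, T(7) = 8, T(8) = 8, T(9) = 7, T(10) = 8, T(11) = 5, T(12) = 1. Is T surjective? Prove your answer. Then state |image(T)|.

Every element of the codomain has a preimage: 1 = T(12), 2 = T(2), 3 = T(6), 4 = T(1), 5 = T(11), 6 = T(5), 7 = T(9), 8 = T(7).
Therefore T is surjective.
The image of T is {1, 2, 3, 4, 5, 6, 7, 8}, which has 8 elements.

8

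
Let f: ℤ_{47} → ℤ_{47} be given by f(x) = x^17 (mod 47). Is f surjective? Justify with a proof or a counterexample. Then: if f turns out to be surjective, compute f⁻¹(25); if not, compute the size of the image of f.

Since 47 is prime, the nonzero elements of ℤ_{47} form a cyclic group of order 46.
As gcd(17, 46) = 1, raising to the 17th power is a bijection on this group: if x_1^17 ≡ x_2^17 then (x_1x_2^{−1})^17 = 1, and the only element of order dividing gcd(17, 46) = 1 is 1, so x_1 = x_2.
With f(0) = 0 this makes f injective on all of ℤ_{47}, hence bijective (finite equal-size domain and codomain). In particular f is surjective.
Since f is surjective, we find the preimage of 25. The inverse of x ↦ x^17 on (ℤ_{47})^× is x ↦ x^19, because 17·19 = 323 = 7·46 + 1 ≡ 1 (mod 46) and x^{46} = 1 for x ≠ 0 (Fermat). So f⁻¹(25) = 25^19 mod 47.
Repeated squaring mod 47: 25^1 ≡ 25, 25^2 ≡ 25² = 625 ≡ 14, 25^4 ≡ 14² = 196 ≡ 8, 25^8 ≡ 8² = 64 ≡ 17, 25^16 ≡ 17² = 289 ≡ 7. Since 19 = 16 + 2 + 1, 25^19 ≡ 7·14·25: 7·14 = 98 ≡ 4, then 4·25 = 100 ≡ 6. So 25^19 ≡ 6 (mod 47).
Hence f⁻¹(25) = 6.

6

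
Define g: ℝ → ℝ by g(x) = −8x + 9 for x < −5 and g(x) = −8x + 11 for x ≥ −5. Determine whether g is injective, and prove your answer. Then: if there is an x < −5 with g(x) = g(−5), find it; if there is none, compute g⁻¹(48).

-21/4

Both pieces are strictly decreasing (slopes −8 and −8), so each is injective on its own interval.
The left piece maps (−∞, −5) onto (49, ∞); the right piece maps [−5, ∞) onto (−∞, 51].
These images overlap. In particular g(−5) = 51 (right piece), and solving −8x + 9 = 51 on the left piece gives x = −21/4 < −5.
So g(−21/4) = g(−5) with −21/4 ≠ −5, and g is not injective. This x = −21/4 is the requested value below −5.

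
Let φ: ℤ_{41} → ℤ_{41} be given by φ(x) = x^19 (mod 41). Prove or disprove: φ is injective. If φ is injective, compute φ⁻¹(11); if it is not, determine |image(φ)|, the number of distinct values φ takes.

Since 41 is prime, the nonzero elements of ℤ_{41} form a cyclic group of order 40.
As gcd(19, 40) = 1, raising to the 19th power is a bijection on this group: if u^19 ≡ v^19 then (uv^{−1})^19 = 1, and the only element of order dividing gcd(19, 40) = 1 is 1, so u = v.
With φ(0) = 0 this makes φ injective on all of ℤ_{41}, hence bijective (finite equal-size domain and codomain). In particular φ is injective.
Since φ is injective, we find the preimage of 11. The inverse of x ↦ x^19 on (ℤ_{41})^× is x ↦ x^19, because 19·19 = 361 = 9·40 + 1 ≡ 1 (mod 40) and x^{40} = 1 for x ≠ 0 (Fermat). So φ⁻¹(11) = 11^19 mod 41.
Repeated squaring mod 41: 11^1 ≡ 11, 11^2 ≡ 11² = 121 ≡ 39, 11^4 ≡ 39² = 1521 ≡ 4, 11^8 ≡ 4² = 16, 11^16 ≡ 16² = 256 ≡ 10. Since 19 = 16 + 2 + 1, 11^19 ≡ 10·39·11: 10·39 = 390 ≡ 21, then 21·11 = 231 ≡ 26. So 11^19 ≡ 26 (mod 41).
Hence φ⁻¹(11) = 26.

26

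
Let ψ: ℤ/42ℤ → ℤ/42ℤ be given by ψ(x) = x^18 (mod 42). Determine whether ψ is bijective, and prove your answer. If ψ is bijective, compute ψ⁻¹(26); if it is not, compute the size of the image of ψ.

8

ψ(2): Repeated squaring mod 42: 2^1 ≡ 2, 2^2 ≡ 2² = 4, 2^4 ≡ 4² = 16, 2^8 ≡ 16² = 256 ≡ 4, 2^16 ≡ 4² = 16. Since 18 = 16 + 2, 2^18 ≡ 16·4: 16·4 = 64 ≡ 22. So 2^18 ≡ 22 (mod 42).
ψ(4): Repeated squaring mod 42: 4^1 ≡ 4, 4^2 ≡ 4² = 16, 4^4 ≡ 16² = 256 ≡ 4, 4^8 ≡ 4² = 16, 4^16 ≡ 16² = 256 ≡ 4. Since 18 = 16 + 2, 4^18 ≡ 4·16: 4·16 = 64 ≡ 22. So 4^18 ≡ 22 (mod 42).
So ψ(2) = ψ(4) = 22 while 2 ≠ 4, therefore ψ is not injective, hence not bijective.
Since ψ is not bijective, we determine |image(ψ)|. Computing x^18 mod 42 for each x (by repeated squaring, reducing mod 42 at every step), the values ψ(0), ψ(1), …, ψ(41) are: 0, 1, 22, 15, 22, 1, 36, 7, 22, 15, 22, 1, 36, 1, 28, 15, 22, 1, 36, 1, 22, 21, 22, 1, 36, 1, 22, 15, 28, 1, 36, 1, 22, 15, 22, 7, 36, 1, 22, 15, 22, 1.
The distinct values are {0, 1, 7, 15, 21, 22, 28, 36}; there are 8 of them.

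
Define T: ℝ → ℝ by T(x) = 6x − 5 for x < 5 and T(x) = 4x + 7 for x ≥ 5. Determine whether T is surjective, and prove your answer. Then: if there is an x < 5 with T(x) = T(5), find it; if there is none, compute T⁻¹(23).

14/3

Both pieces are strictly increasing (slopes 6 and 4), so each is injective on its own interval.
The left piece maps (−∞, 5) onto (−∞, 25); the right piece maps [5, ∞) onto [27, ∞).
The union (−∞, 25) ∪ [27, ∞) omits the interval between 25 and 27; in particular 25 has no preimage. So T is not surjective.
Because the two images are disjoint, no x < 5 has T(x) = T(5), so we compute T⁻¹(23): 23 lies in (−∞, 25), so solve 6x − 5 = 23: x = (23 + 5)/6 = 14/3.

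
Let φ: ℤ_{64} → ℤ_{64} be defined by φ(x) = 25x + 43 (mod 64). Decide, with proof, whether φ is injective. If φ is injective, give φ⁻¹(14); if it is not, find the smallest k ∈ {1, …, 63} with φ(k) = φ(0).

27

Suppose φ(x_1) = φ(x_2) in ℤ_{64}. Then 25x_1 + 43 ≡ 25x_2 + 43 (mod 64), thus 25(x_1 − x_2) ≡ 0 (mod 64).
Since gcd(25, 64) = 1, 25 is invertible modulo 64, therefore x_1 − x_2 ≡ 0 (mod 64), i.e. x_1 = x_2.
Hence φ is injective.
We now compute 25⁻¹ mod 64 explicitly. Euclid's algorithm: 64 = 2·25 + 14, 25 = 1·14 + 11, 14 = 1·11 + 3, 11 = 3·3 + 2, 3 = 1·2 + 1; back-substituting gives 1 = 41·25 − 16·64, so 25⁻¹ ≡ 41 (mod 64).
Since φ is injective, we find φ⁻¹(14): we need 25x ≡ 14 − 43 ≡ 35 (mod 64). Using 25⁻¹ = 41: x ≡ 41·35 = 1435 = 22·64 + 27, so x = 27.
Check: φ(27) = 25·27 + 43 = 718 = 11·64 + 14 ≡ 14 (mod 64).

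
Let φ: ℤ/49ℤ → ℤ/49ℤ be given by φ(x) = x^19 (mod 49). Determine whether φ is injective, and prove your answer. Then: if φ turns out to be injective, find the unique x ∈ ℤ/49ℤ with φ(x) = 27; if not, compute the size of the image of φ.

φ(0) = 0^19 = 0.
φ(7): Repeated squaring mod 49: 7^1 ≡ 7, 7^2 ≡ 7² = 49 ≡ 0, 7^4 ≡ 0² = 0, 7^8 ≡ 0² = 0, 7^16 ≡ 0² = 0. Since 19 = 16 + 2 + 1, 7^19 ≡ 0·0·7: 0·0 = 0, then 0·7 = 0. So 7^19 ≡ 0 (mod 49).
So φ(0) = φ(7) = 0 while 0 ≠ 7, so φ is not injective.
Since φ is not injective, we determine |image(φ)|. Computing x^19 mod 49 for each x (by repeated squaring, reducing mod 49 at every step), the values φ(0), φ(1), …, φ(48) are: 0, 1, 37, 38, 46, 47, 34, 0, 36, 23, 24, 32, 33, 20, 0, 22, 9, 10, 18, 19, 6, 0, 8, 44, 45, 4, 5, 41, 0, 43, 30, 31, 39, 40, 27, 0, 29, 16, 17, 25, 26, 13, 0, 15, 2, 3, 11, 12, 48.
The distinct values are {0, 1, 2, 3, 4, 5, 6, 8, 9, 10, 11, 12, 13, 15, 16, 17, 18, 19, 20, 22, 23, 24, 25, 26, 27, 29, 30, 31, 32, 33, 34, 36, 37, 38, 39, 40, 41, 43, 44, 45, 46, 47, 48}; there are 43 of them.

43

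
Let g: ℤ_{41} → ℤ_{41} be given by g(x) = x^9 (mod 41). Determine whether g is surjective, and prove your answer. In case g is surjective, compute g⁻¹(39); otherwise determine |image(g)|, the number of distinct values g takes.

Since 41 is prime, the nonzero elements of ℤ_{41} form a cyclic group of order 40.
As gcd(9, 40) = 1, raising to the 9th power is a bijection on this group: if x_1^9 ≡ x_2^9 then (x_1x_2^{−1})^9 = 1, and the only element of order dividing gcd(9, 40) = 1 is 1, so x_1 = x_2.
With g(0) = 0 this makes g injective on all of ℤ_{41}, hence bijective (finite equal-size domain and codomain). In particular g is surjective.
Since g is surjective, we find the preimage of 39. The inverse of x ↦ x^9 on (ℤ_{41})^× is x ↦ x^9, because 9·9 = 81 = 2·40 + 1 ≡ 1 (mod 40) and x^{40} = 1 for x ≠ 0 (Fermat). So g⁻¹(39) = 39^9 mod 41.
Repeated squaring mod 41: 39^1 ≡ 39, 39^2 ≡ 39² = 1521 ≡ 4, 39^4 ≡ 4² = 16, 39^8 ≡ 16² = 256 ≡ 10. Since 9 = 8 + 1, 39^9 ≡ 10·39: 10·39 = 390 ≡ 21. So 39^9 ≡ 21 (mod 41).
Hence g⁻¹(39) = 21.

21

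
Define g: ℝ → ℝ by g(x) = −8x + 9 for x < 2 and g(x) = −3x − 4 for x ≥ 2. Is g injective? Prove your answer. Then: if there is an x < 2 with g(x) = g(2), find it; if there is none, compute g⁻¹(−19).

Both pieces are strictly decreasing (slopes −8 and −3), so each is injective on its own interval.
The left piece maps (−∞, 2) onto (−7, ∞); the right piece maps [2, ∞) onto (−∞, −10].
These images are disjoint, so no value is attained by both pieces. Thus g is injective.
Because the two images are disjoint, no x < 2 has g(x) = g(2), so we compute g⁻¹(−19): −19 lies in (−∞, −10], so solve −3x − 4 = −19: x = (−19 + 4)/(−3) = 5.

5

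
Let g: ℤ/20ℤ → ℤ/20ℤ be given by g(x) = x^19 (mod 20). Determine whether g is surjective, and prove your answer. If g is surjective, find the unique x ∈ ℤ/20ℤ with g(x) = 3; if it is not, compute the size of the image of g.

15

g(0) = 0^19 = 0.
g(10): Repeated squaring mod 20: 10^1 ≡ 10, 10^2 ≡ 10² = 100 ≡ 0, 10^4 ≡ 0² = 0, 10^8 ≡ 0² = 0, 10^16 ≡ 0² = 0. Since 19 = 16 + 2 + 1, 10^19 ≡ 0·0·10: 0·0 = 0, then 0·10 = 0. So 10^19 ≡ 0 (mod 20).
So g(0) = g(10) = 0 while 0 ≠ 10, thus g is not injective.
A non-injective map from the 20-element set ℤ/20ℤ to itself takes at most 19 distinct values, so it cannot be surjective. Hence g is not surjective.
Since g is not surjective, we determine |image(g)|. Computing x^19 mod 20 for each x (by repeated squaring, reducing mod 20 at every step), the values g(0), g(1), …, g(19) are: 0, 1, 8, 7, 4, 5, 16, 3, 12, 9, 0, 11, 8, 17, 4, 15, 16, 13, 12, 19.
The distinct values are {0, 1, 3, 4, 5, 7, 8, 9, 11, 12, 13, 15, 16, 17, 19}; there are 15 of them.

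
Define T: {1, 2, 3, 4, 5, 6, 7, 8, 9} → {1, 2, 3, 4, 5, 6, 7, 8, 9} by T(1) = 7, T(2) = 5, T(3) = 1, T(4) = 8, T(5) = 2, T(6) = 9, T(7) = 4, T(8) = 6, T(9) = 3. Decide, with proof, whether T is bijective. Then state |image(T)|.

The values 7, 5, 1, 8, 2, 9, 4, 6, 3 are a permutation of {1, 2, 3, 4, 5, 6, 7, 8, 9}: each element appears exactly once.
So T is injective and surjective, hence bijective.
The image of T is {1, 2, 3, 4, 5, 6, 7, 8, 9}, which has 9 elements.

9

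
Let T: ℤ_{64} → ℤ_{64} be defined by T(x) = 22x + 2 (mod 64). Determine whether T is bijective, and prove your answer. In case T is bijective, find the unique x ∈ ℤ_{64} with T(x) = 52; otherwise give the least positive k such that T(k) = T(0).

32

By definition, T is injective if T(s) = T(t) implies s = t.
We have gcd(22, 64) = 2 > 1. Taking s = 0 and t = 32: T(0) = 2 and T(32) = 22·32 + 2 = 706 ≡ 2 (mod 64).
So T(0) = T(32) while 0 ≠ 32, so T is not injective, hence not bijective.
Since T is not bijective, we find the least positive k with T(k) = T(0): this means 22k ≡ 0 (mod 64), i.e. 64 ∣ 22k. Since gcd(22, 64) = 2, dividing through by 2 this holds exactly when 32 ∣ 11k, and as gcd(11, 32) = 1, exactly when 32 ∣ k.
The smallest positive such k is 32.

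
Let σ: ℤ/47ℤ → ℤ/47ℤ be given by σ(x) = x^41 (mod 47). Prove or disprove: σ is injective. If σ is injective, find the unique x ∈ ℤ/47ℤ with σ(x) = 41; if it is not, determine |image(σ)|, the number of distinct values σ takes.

Since 47 is prime, the nonzero elements of ℤ/47ℤ form a cyclic group of order 46.
As gcd(41, 46) = 1, raising to the 41st power is a bijection on this group: if x_1^41 ≡ x_2^41 then (x_1x_2^{−1})^41 = 1, and the only element of order dividing gcd(41, 46) = 1 is 1, so x_1 = x_2.
With σ(0) = 0 this makes σ injective on all of ℤ/47ℤ, hence bijective (finite equal-size domain and codomain). In particular σ is injective.
Since σ is injective, we find the preimage of 41. The inverse of x ↦ x^41 on (ℤ/47ℤ)^× is x ↦ x^9, because 41·9 = 369 = 8·46 + 1 ≡ 1 (mod 46) and x^{46} = 1 for x ≠ 0 (Fermat). So σ⁻¹(41) = 41^9 mod 47.
Repeated squaring mod 47: 41^1 ≡ 41, 41^2 ≡ 41² = 1681 ≡ 36, 41^4 ≡ 36² = 1296 ≡ 27, 41^8 ≡ 27² = 729 ≡ 24. Since 9 = 8 + 1, 41^9 ≡ 24·41: 24·41 = 984 ≡ 44. So 41^9 ≡ 44 (mod 47).
Hence σ⁻¹(41) = 44.

44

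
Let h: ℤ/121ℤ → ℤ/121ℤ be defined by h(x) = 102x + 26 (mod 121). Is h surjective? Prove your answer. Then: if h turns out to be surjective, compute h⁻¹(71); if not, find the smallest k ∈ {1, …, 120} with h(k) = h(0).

4

Since gcd(102, 121) = 1, 102 is invertible modulo 121. Euclid's algorithm: 121 = 1·102 + 19, 102 = 5·19 + 7, 19 = 2·7 + 5, 7 = 1·5 + 2, 5 = 2·2 + 1; back-substituting gives 1 = 70·102 − 59·121, so 102⁻¹ ≡ 70 (mod 121).
For any y ∈ ℤ/121ℤ, x = 70(y − 26) mod 121 satisfies h(x) = 102·70(y − 26) + 26 ≡ y (since 102·70 ≡ 1 mod 121). So every y has a preimage.
Thus h is surjective.
Since h is surjective, we compute h⁻¹(71): solve 102x + 26 ≡ 71 (mod 121), i.e. 102x ≡ 45 (mod 121).
Multiplying by 102⁻¹ = 70 gives x ≡ 70·45 = 3150 = 26·121 + 4 ≡ 4 (mod 121).
Check: h(4) = 102·4 + 26 = 434 = 3·121 + 71 ≡ 71 (mod 121).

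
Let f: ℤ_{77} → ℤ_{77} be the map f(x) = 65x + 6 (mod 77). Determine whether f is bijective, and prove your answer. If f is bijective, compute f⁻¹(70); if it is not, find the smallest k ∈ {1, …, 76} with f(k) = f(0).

Recall that f is injective if f(s) = f(t) implies s = t.
If f(s) = f(t), then 65s ≡ 65t (mod 77). Because gcd(65, 77) = 1, we may cancel 65 to get s ≡ t (mod 77).
We now compute 65⁻¹ mod 77 explicitly. Euclid's algorithm: 77 = 1·65 + 12, 65 = 5·12 + 5, 12 = 2·5 + 2, 5 = 2·2 + 1; back-substituting gives 1 = 32·65 − 27·77, so 65⁻¹ ≡ 32 (mod 77).
Then y ↦ 32(y − 6) is a two-sided inverse to f, so every y ∈ ℤ_{77} has a preimage.
Therefore f is bijective.
Since f is bijective, we find f⁻¹(70): we need 65x ≡ 70 − 6 ≡ 64 (mod 77). Using 65⁻¹ = 32: x ≡ 32·64 = 2048 = 26·77 + 46, so x = 46.
Check: f(46) = 65·46 + 6 = 2996 = 38·77 + 70 ≡ 70 (mod 77).

46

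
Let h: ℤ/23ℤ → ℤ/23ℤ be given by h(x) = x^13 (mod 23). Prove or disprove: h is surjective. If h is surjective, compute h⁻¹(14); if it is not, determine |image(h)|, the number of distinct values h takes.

Since 23 is prime, the nonzero elements of ℤ/23ℤ form a cyclic group of order 22.
As gcd(13, 22) = 1, raising to the 13th power is a bijection on this group: if x_1^13 ≡ x_2^13 then (x_1x_2^{−1})^13 = 1, and the only element of order dividing gcd(13, 22) = 1 is 1, so x_1 = x_2.
With h(0) = 0 this makes h injective on all of ℤ/23ℤ, hence bijective (finite equal-size domain and codomain). In particular h is surjective.
Since h is surjective, we find the preimage of 14. The inverse of x ↦ x^13 on (ℤ/23ℤ)^× is x ↦ x^17, because 13·17 = 221 = 10·22 + 1 ≡ 1 (mod 22) and x^{22} = 1 for x ≠ 0 (Fermat). So h⁻¹(14) = 14^17 mod 23.
Repeated squaring mod 23: 14^1 ≡ 14, 14^2 ≡ 14² = 196 ≡ 12, 14^4 ≡ 12² = 144 ≡ 6, 14^8 ≡ 6² = 36 ≡ 13, 14^16 ≡ 13² = 169 ≡ 8. Since 17 = 16 + 1, 14^17 ≡ 8·14: 8·14 = 112 ≡ 20. So 14^17 ≡ 20 (mod 23).
Hence h⁻¹(14) = 20.

20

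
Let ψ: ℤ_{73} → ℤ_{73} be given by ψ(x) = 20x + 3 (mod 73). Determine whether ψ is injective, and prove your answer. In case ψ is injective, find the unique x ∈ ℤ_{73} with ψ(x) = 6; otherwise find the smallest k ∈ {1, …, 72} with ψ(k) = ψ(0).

33

If ψ(a) = ψ(b), then 20a ≡ 20b (mod 73). Because gcd(20, 73) = 1, we may cancel 20 to get a ≡ b (mod 73).
Therefore ψ is injective.
We now compute 20⁻¹ mod 73 explicitly. Euclid's algorithm: 73 = 3·20 + 13, 20 = 1·13 + 7, 13 = 1·7 + 6, 7 = 1·6 + 1; back-substituting gives 1 = 11·20 − 3·73, so 20⁻¹ ≡ 11 (mod 73).
Since ψ is injective, we find ψ⁻¹(6): we need 20x ≡ 6 − 3 ≡ 3 (mod 73). Using 20⁻¹ = 11: x ≡ 11·3 = 33, so x = 33.
Check: ψ(33) = 20·33 + 3 = 663 = 9·73 + 6 ≡ 6 (mod 73).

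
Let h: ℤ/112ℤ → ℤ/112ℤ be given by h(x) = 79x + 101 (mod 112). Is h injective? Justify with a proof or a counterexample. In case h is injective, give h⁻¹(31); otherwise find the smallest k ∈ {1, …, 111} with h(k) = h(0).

70

Suppose h(a) = h(b) in ℤ/112ℤ. Then 79a + 101 ≡ 79b + 101 (mod 112), therefore 79(a − b) ≡ 0 (mod 112).
Since gcd(79, 112) = 1, 79 is invertible modulo 112, hence a − b ≡ 0 (mod 112), i.e. a = b.
Hence h is injective.
We now compute 79⁻¹ mod 112 explicitly. Euclid's algorithm: 112 = 1·79 + 33, 79 = 2·33 + 13, 33 = 2·13 + 7, 13 = 1·7 + 6, 7 = 1·6 + 1; back-substituting gives 1 = 95·79 − 67·112, so 79⁻¹ ≡ 95 (mod 112).
Since h is injective, we compute h⁻¹(31): solve 79x + 101 ≡ 31 (mod 112), i.e. 79x ≡ 42 (mod 112).
Multiplying by 79⁻¹ = 95 gives x ≡ 95·42 = 3990 = 35·112 + 70 ≡ 70 (mod 112).
Check: h(70) = 79·70 + 101 = 5631 = 50·112 + 31 ≡ 31 (mod 112).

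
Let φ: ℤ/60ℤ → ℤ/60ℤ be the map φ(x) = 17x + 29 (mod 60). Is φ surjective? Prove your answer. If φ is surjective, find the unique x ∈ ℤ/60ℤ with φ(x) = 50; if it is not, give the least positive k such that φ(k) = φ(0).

33

Since gcd(17, 60) = 1, 17 is invertible modulo 60. Euclid's algorithm: 60 = 3·17 + 9, 17 = 1·9 + 8, 9 = 1·8 + 1; back-substituting gives 1 = 53·17 − 15·60, so 17⁻¹ ≡ 53 (mod 60).
Then y ↦ 53(y − 29) is a two-sided inverse to φ, so every y ∈ ℤ/60ℤ has a preimage.
Thus φ is surjective.
Since φ is surjective, we find φ⁻¹(50): we need 17x ≡ 50 − 29 ≡ 21 (mod 60). Using 17⁻¹ = 53: x ≡ 53·21 = 1113 = 18·60 + 33, so x = 33.
Check: φ(33) = 17·33 + 29 = 590 = 9·60 + 50 ≡ 50 (mod 60).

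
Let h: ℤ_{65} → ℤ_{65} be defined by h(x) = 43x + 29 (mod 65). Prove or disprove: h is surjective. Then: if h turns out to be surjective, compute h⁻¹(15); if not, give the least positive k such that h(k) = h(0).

Since gcd(43, 65) = 1, 43 is invertible modulo 65. Euclid's algorithm: 65 = 1·43 + 22, 43 = 1·22 + 21, 22 = 1·21 + 1; back-substituting gives 1 = 62·43 − 41·65, so 43⁻¹ ≡ 62 (mod 65).
Then y ↦ 62(y − 29) is a two-sided inverse to h, so every y ∈ ℤ_{65} has a preimage.
Hence h is surjective.
Since h is surjective, we compute h⁻¹(15): solve 43x + 29 ≡ 15 (mod 65), i.e. 43x ≡ 51 (mod 65).
Multiplying by 43⁻¹ = 62 gives x ≡ 62·51 = 3162 = 48·65 + 42 ≡ 42 (mod 65).
Check: h(42) = 43·42 + 29 = 1835 = 28·65 + 15 ≡ 15 (mod 65).

42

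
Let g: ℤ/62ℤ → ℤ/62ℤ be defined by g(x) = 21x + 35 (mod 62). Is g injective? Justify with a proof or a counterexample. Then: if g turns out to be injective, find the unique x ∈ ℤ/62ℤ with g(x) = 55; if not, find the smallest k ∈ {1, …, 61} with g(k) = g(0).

60

If g(x_1) = g(x_2), then 21x_1 ≡ 21x_2 (mod 62). Because gcd(21, 62) = 1, we may cancel 21 to get x_1 ≡ x_2 (mod 62).
So g is injective.
We now compute 21⁻¹ mod 62 explicitly. Euclid's algorithm: 62 = 2·21 + 20, 21 = 1·20 + 1; back-substituting gives 1 = 3·21 − 1·62, so 21⁻¹ ≡ 3 (mod 62).
Since g is injective, we compute g⁻¹(55): solve 21x + 35 ≡ 55 (mod 62), i.e. 21x ≡ 20 (mod 62).
Multiplying by 21⁻¹ = 3 gives x ≡ 3·20 = 60 ≡ 60 (mod 62).
Check: g(60) = 21·60 + 35 = 1295 = 20·62 + 55 ≡ 55 (mod 62).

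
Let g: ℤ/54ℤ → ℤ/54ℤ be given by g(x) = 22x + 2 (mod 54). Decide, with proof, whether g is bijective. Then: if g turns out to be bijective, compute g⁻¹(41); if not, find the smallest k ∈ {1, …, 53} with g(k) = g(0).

27

Recall: g is injective when g(a) = g(b) forces a = b.
We have gcd(22, 54) = 2 > 1. Taking a = 0 and b = 27: g(0) = 2 and g(27) = 22·27 + 2 = 596 ≡ 2 (mod 54).
So g(0) = g(27) while 0 ≠ 27, hence g is not injective, hence not bijective.
Since g is not bijective, we find the least positive k with g(k) = g(0): this means 22k ≡ 0 (mod 54), i.e. 54 ∣ 22k. Since gcd(22, 54) = 2, dividing through by 2 this holds exactly when 27 ∣ 11k, and as gcd(11, 27) = 1, exactly when 27 ∣ k.
The smallest positive such k is 27.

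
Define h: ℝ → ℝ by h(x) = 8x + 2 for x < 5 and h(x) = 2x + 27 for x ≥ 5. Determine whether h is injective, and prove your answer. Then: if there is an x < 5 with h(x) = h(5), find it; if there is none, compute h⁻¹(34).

35/8

Both pieces are strictly increasing (slopes 8 and 2), so each is injective on its own interval.
The left piece maps (−∞, 5) onto (−∞, 42); the right piece maps [5, ∞) onto [37, ∞).
These images overlap. In particular h(5) = 37 (right piece), and solving 8x + 2 = 37 on the left piece gives x = 35/8 < 5.
So h(35/8) = h(5) with 35/8 ≠ 5, and h is not injective. This x = 35/8 is the requested value below 5.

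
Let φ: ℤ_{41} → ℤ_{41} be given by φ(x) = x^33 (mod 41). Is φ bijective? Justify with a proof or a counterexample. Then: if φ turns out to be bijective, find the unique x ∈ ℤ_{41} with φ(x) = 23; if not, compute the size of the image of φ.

Since 41 is prime, the nonzero elements of ℤ_{41} form a cyclic group of order 40.
As gcd(33, 40) = 1, raising to the 33rd power is a bijection on this group: if u^33 ≡ v^33 then (uv^{−1})^33 = 1, and the only element of order dividing gcd(33, 40) = 1 is 1, so u = v.
With φ(0) = 0 this makes φ injective on all of ℤ_{41}, hence bijective (finite equal-size domain and codomain). In particular φ is bijective.
Since φ is bijective, we find the preimage of 23. The inverse of x ↦ x^33 on (ℤ_{41})^× is x ↦ x^17, because 33·17 = 561 = 14·40 + 1 ≡ 1 (mod 40) and x^{40} = 1 for x ≠ 0 (Fermat). So φ⁻¹(23) = 23^17 mod 41.
Repeated squaring mod 41: 23^1 ≡ 23, 23^2 ≡ 23² = 529 ≡ 37, 23^4 ≡ 37² = 1369 ≡ 16, 23^8 ≡ 16² = 256 ≡ 10, 23^16 ≡ 10² = 100 ≡ 18. Since 17 = 16 + 1, 23^17 ≡ 18·23: 18·23 = 414 ≡ 4. So 23^17 ≡ 4 (mod 41).
Hence φ⁻¹(23) = 4.

4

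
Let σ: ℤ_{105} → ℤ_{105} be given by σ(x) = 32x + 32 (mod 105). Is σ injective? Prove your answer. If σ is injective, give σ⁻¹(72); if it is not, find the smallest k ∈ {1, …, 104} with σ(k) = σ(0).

If σ(a) = σ(b), then 32a ≡ 32b (mod 105). Because gcd(32, 105) = 1, we may cancel 32 to get a ≡ b (mod 105).
Hence σ is injective.
We now compute 32⁻¹ mod 105 explicitly. Euclid's algorithm: 105 = 3·32 + 9, 32 = 3·9 + 5, 9 = 1·5 + 4, 5 = 1·4 + 1; back-substituting gives 1 = 23·32 − 7·105, so 32⁻¹ ≡ 23 (mod 105).
Since σ is injective, we compute σ⁻¹(72): solve 32x + 32 ≡ 72 (mod 105), i.e. 32x ≡ 40 (mod 105).
Multiplying by 32⁻¹ = 23 gives x ≡ 23·40 = 920 = 8·105 + 80 ≡ 80 (mod 105).
Check: σ(80) = 32·80 + 32 = 2592 = 24·105 + 72 ≡ 72 (mod 105).

80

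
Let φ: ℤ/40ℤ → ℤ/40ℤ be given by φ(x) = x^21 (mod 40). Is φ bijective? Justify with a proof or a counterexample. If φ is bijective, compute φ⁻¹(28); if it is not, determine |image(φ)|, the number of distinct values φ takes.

25

φ(0) = 0^21 = 0.
φ(10): Repeated squaring mod 40: 10^1 ≡ 10, 10^2 ≡ 10² = 100 ≡ 20, 10^4 ≡ 20² = 400 ≡ 0, 10^8 ≡ 0² = 0, 10^16 ≡ 0² = 0. Since 21 = 16 + 4 + 1, 10^21 ≡ 0·0·10: 0·0 = 0, then 0·10 = 0. So 10^21 ≡ 0 (mod 40).
So φ(0) = φ(10) = 0 while 0 ≠ 10, therefore φ is not injective, hence not bijective.
Since φ is not bijective, we determine |image(φ)|. Computing x^21 mod 40 for each x (by repeated squaring, reducing mod 40 at every step), the values φ(0), φ(1), …, φ(39) are: 0, 1, 32, 3, 24, 5, 16, 7, 8, 9, 0, 11, 32, 13, 24, 15, 16, 17, 8, 19, 0, 21, 32, 23, 24, 25, 16, 27, 8, 29, 0, 31, 32, 33, 24, 35, 16, 37, 8, 39.
The distinct values are {0, 1, 3, 5, 7, 8, 9, 11, 13, 15, 16, 17, 19, 21, 23, 24, 25, 27, 29, 31, 32, 33, 35, 37, 39}; there are 25 of them.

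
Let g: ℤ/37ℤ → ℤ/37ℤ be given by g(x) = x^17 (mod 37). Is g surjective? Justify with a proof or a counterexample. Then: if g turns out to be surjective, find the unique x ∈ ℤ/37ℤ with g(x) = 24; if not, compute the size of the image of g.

20

Since 37 is prime, the nonzero elements of ℤ/37ℤ form a cyclic group of order 36.
As gcd(17, 36) = 1, raising to the 17th power is a bijection on this group: if a^17 ≡ b^17 then (ab^{−1})^17 = 1, and the only element of order dividing gcd(17, 36) = 1 is 1, so a = b.
With g(0) = 0 this makes g injective on all of ℤ/37ℤ, hence bijective (finite equal-size domain and codomain). In particular g is surjective.
Since g is surjective, we find the preimage of 24. The inverse of x ↦ x^17 on (ℤ/37ℤ)^× is x ↦ x^17, because 17·17 = 289 = 8·36 + 1 ≡ 1 (mod 36) and x^{36} = 1 for x ≠ 0 (Fermat). So g⁻¹(24) = 24^17 mod 37.
Repeated squaring mod 37: 24^1 ≡ 24, 24^2 ≡ 24² = 576 ≡ 21, 24^4 ≡ 21² = 441 ≡ 34, 24^8 ≡ 34² = 1156 ≡ 9, 24^16 ≡ 9² = 81 ≡ 7. Since 17 = 16 + 1, 24^17 ≡ 7·24: 7·24 = 168 ≡ 20. So 24^17 ≡ 20 (mod 37).
Hence g⁻¹(24) = 20.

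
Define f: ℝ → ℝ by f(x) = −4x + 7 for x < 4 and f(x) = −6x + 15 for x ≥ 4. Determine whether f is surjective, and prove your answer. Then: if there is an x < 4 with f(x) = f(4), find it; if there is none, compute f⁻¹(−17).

Both pieces are strictly decreasing (slopes −4 and −6), so each is injective on its own interval.
The left piece maps (−∞, 4) onto (−9, ∞); the right piece maps [4, ∞) onto (−∞, −9].
These images together cover ℝ, so f is surjective.
Because the two images are disjoint, no x < 4 has f(x) = f(4), so we compute f⁻¹(−17): −17 lies in (−∞, −9], so solve −6x + 15 = −17: x = (−17 − 15)/(−6) = 16/3.

16/3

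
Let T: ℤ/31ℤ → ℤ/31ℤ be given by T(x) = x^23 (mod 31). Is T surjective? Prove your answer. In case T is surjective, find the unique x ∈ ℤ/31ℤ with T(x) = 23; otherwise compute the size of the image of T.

29

Since 31 is prime, the nonzero elements of ℤ/31ℤ form a cyclic group of order 30.
As gcd(23, 30) = 1, raising to the 23rd power is a bijection on this group: if s^23 ≡ t^23 then (st^{−1})^23 = 1, and the only element of order dividing gcd(23, 30) = 1 is 1, so s = t.
With T(0) = 0 this makes T injective on all of ℤ/31ℤ, hence bijective (finite equal-size domain and codomain). In particular T is surjective.
Since T is surjective, we find the preimage of 23. The inverse of x ↦ x^23 on (ℤ/31ℤ)^× is x ↦ x^17, because 23·17 = 391 = 13·30 + 1 ≡ 1 (mod 30) and x^{30} = 1 for x ≠ 0 (Fermat). So T⁻¹(23) = 23^17 mod 31.
Repeated squaring mod 31: 23^1 ≡ 23, 23^2 ≡ 23² = 529 ≡ 2, 23^4 ≡ 2² = 4, 23^8 ≡ 4² = 16, 23^16 ≡ 16² = 256 ≡ 8. Since 17 = 16 + 1, 23^17 ≡ 8·23: 8·23 = 184 ≡ 29. So 23^17 ≡ 29 (mod 31).
Hence T⁻¹(23) = 29.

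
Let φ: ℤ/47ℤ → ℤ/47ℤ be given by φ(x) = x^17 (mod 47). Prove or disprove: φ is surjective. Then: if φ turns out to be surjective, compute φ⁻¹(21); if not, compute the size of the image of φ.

Since 47 is prime, the nonzero elements of ℤ/47ℤ form a cyclic group of order 46.
As gcd(17, 46) = 1, raising to the 17th power is a bijection on this group: if x_1^17 ≡ x_2^17 then (x_1x_2^{−1})^17 = 1, and the only element of order dividing gcd(17, 46) = 1 is 1, so x_1 = x_2.
With φ(0) = 0 this makes φ injective on all of ℤ/47ℤ, hence bijective (finite equal-size domain and codomain). In particular φ is surjective.
Since φ is surjective, we find the preimage of 21. The inverse of x ↦ x^17 on (ℤ/47ℤ)^× is x ↦ x^19, because 17·19 = 323 = 7·46 + 1 ≡ 1 (mod 46) and x^{46} = 1 for x ≠ 0 (Fermat). So φ⁻¹(21) = 21^19 mod 47.
Repeated squaring mod 47: 21^1 ≡ 21, 21^2 ≡ 21² = 441 ≡ 18, 21^4 ≡ 18² = 324 ≡ 42, 21^8 ≡ 42² = 1764 ≡ 25, 21^16 ≡ 25² = 625 ≡ 14. Since 19 = 16 + 2 + 1, 21^19 ≡ 14·18·21: 14·18 = 252 ≡ 17, then 17·21 = 357 ≡ 28. So 21^19 ≡ 28 (mod 47).
Hence φ⁻¹(21) = 28.

28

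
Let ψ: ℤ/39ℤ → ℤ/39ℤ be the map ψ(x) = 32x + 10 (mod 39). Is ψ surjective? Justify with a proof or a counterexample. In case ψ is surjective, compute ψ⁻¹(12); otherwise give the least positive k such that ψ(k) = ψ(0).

Since gcd(32, 39) = 1, 32 is invertible modulo 39. Euclid's algorithm: 39 = 1·32 + 7, 32 = 4·7 + 4, 7 = 1·4 + 3, 4 = 1·3 + 1; back-substituting gives 1 = 11·32 − 9·39, so 32⁻¹ ≡ 11 (mod 39).
Then y ↦ 11(y − 10) is a two-sided inverse to ψ, so every y ∈ ℤ/39ℤ has a preimage.
So ψ is surjective.
Since ψ is surjective, we compute ψ⁻¹(12): solve 32x + 10 ≡ 12 (mod 39), i.e. 32x ≡ 2 (mod 39).
Multiplying by 32⁻¹ = 11 gives x ≡ 11·2 = 22 ≡ 22 (mod 39).
Check: ψ(22) = 32·22 + 10 = 714 = 18·39 + 12 ≡ 12 (mod 39).

22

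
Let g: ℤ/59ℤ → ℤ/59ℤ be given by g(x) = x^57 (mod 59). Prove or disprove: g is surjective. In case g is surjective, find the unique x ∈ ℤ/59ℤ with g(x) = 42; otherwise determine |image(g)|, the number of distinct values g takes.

52

Since 59 is prime, the nonzero elements of ℤ/59ℤ form a cyclic group of order 58.
As gcd(57, 58) = 1, raising to the 57th power is a bijection on this group: if s^57 ≡ t^57 then (st^{−1})^57 = 1, and the only element of order dividing gcd(57, 58) = 1 is 1, so s = t.
With g(0) = 0 this makes g injective on all of ℤ/59ℤ, hence bijective (finite equal-size domain and codomain). In particular g is surjective.
Since g is surjective, we find the preimage of 42. The inverse of x ↦ x^57 on (ℤ/59ℤ)^× is x ↦ x^57, because 57·57 = 3249 = 56·58 + 1 ≡ 1 (mod 58) and x^{58} = 1 for x ≠ 0 (Fermat). So g⁻¹(42) = 42^57 mod 59.
Repeated squaring mod 59: 42^1 ≡ 42, 42^2 ≡ 42² = 1764 ≡ 53, 42^4 ≡ 53² = 2809 ≡ 36, 42^8 ≡ 36² = 1296 ≡ 57, 42^16 ≡ 57² = 3249 ≡ 4, 42^32 ≡ 4² = 16. Since 57 = 32 + 16 + 8 + 1, 42^57 ≡ 16·4·57·42: 16·4 = 64 ≡ 5, then 5·57 = 285 ≡ 49, then 49·42 = 2058 ≡ 52. So 42^57 ≡ 52 (mod 59).
Hence g⁻¹(42) = 52.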